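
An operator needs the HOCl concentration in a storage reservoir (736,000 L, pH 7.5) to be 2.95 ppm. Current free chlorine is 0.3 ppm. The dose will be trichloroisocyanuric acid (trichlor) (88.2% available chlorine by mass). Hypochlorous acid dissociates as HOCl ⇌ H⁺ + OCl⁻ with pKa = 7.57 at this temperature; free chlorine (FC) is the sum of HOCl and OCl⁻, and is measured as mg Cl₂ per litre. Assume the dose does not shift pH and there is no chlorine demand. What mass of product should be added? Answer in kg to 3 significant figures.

4.31 kg

[OCl⁻]/[HOCl] = 10^(pH − pKa) = 10^(7.5 − 7.57) = 0.8511; fraction as HOCl = 1/(1 + 0.8511) = 0.5402.
Free chlorine required for 2.95 ppm HOCl: 2.95 / 0.5402 = 5.461 ppm.
FC to add: 5.461 − 0.3 = 5.161 mg/L as Cl₂.
Cl₂ equivalent: 5.161 mg/L × 736,000 L = 3798 g.
Product at 88.2% available Cl: 3798 / 0.882 = 4307 g.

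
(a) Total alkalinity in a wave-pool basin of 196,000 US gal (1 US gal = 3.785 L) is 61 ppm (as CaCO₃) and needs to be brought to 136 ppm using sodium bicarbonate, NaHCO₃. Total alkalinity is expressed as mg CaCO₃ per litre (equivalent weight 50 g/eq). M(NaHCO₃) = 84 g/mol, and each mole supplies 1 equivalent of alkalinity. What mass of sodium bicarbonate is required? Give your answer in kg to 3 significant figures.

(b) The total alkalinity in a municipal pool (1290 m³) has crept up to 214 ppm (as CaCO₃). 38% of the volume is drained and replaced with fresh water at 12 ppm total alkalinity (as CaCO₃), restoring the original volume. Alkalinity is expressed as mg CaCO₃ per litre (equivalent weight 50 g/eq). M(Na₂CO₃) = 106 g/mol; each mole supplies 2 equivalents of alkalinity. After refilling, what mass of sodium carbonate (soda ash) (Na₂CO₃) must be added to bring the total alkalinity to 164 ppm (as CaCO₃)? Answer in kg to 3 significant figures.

(a) 93.5 kg; (b) 36.6 kg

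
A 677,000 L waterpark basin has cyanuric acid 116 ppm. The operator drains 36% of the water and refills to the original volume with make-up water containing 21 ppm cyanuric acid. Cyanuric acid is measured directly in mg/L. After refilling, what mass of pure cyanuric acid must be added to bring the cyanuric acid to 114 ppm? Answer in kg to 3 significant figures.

21.8 kg

After draining 36% and refilling: 116 × 0.64 + 21 × 0.36 = 81.8 ppm.
Deficit to target: 114 − 81.8 = 32.2 mg/L.
Mass: 32.2 mg/L × 677,000 L = 21,800 g cyanuric acid.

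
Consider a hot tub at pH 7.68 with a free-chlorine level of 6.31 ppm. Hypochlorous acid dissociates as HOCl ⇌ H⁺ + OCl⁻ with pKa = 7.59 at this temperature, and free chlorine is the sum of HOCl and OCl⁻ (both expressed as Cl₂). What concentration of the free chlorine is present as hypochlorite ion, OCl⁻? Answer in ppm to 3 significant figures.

3.48 ppm

[OCl⁻]/[HOCl] = 10^(pH − pKa) = 10^(7.68 − 7.59) = 10^0.09 = 1.23.
Fraction as HOCl = 1 / (1 + 1.23) = 0.4484.
OCl⁻ = (1 − 0.4484) × 6.31 ppm = 3.481 ppm.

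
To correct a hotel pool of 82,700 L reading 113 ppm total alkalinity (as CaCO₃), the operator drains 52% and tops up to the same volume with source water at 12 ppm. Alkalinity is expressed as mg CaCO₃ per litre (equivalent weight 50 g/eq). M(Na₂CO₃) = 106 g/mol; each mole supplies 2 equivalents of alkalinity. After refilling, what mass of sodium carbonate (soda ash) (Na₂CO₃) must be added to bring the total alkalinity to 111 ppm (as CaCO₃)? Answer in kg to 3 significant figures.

4.43 kg

After draining 52% and refilling: 113 × 0.48 + 12 × 0.52 = 60.48 ppm.
Deficit to target: 111 − 60.48 = 50.52 mg/L.
As CaCO₃: 50.52 mg/L × 82,700 L = 4178 g; ÷ 50 g/eq ÷ 2 = 41.78 mol Na₂CO₃.
Mass: 41.78 × 106 = 4429 g.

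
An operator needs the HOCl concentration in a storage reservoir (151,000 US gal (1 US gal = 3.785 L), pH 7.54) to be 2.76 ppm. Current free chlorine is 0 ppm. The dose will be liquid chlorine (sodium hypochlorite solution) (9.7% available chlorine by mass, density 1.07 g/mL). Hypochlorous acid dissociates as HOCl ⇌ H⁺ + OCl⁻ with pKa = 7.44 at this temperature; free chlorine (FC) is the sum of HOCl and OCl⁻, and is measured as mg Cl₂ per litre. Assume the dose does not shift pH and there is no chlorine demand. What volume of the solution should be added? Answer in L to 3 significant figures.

Volume: 151,000 US gal × 3.785 L/gal = 571,535 L.
[OCl⁻]/[HOCl] = 10^(pH − pKa) = 10^(7.54 − 7.44) = 1.259; fraction as HOCl = 1/(1 + 1.259) = 0.4427.
Free chlorine required for 2.76 ppm HOCl: 2.76 / 0.4427 = 6.235 ppm.
FC to add: 6.235 − 0 = 6.235 mg/L as Cl₂.
Cl₂ equivalent: 6.235 mg/L × 571,535 L = 3563 g.
Product at 9.7% available Cl: 3563 / 0.097 = 36,740 g.
Volume: 36,740 g ÷ 1.07 g/mL = 34,330 mL.

34.3 L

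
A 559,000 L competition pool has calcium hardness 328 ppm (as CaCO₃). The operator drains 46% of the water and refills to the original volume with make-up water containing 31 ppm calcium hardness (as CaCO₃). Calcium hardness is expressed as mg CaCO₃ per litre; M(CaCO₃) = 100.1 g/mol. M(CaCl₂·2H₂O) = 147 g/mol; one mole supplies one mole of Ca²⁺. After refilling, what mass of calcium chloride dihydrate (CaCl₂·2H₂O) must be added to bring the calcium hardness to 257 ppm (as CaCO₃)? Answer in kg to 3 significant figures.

After draining 46% and refilling: 328 × 0.54 + 31 × 0.46 = 191.38 ppm.
Deficit to target: 257 − 191.38 = 65.62 mg/L.
As CaCO₃: 65.62 mg/L × 559,000 L = 36,680 g; ÷ 100.1 = 366.4 mol Ca²⁺.
Mass: 366.4 × 147 = 53,870 g.

53.9 kg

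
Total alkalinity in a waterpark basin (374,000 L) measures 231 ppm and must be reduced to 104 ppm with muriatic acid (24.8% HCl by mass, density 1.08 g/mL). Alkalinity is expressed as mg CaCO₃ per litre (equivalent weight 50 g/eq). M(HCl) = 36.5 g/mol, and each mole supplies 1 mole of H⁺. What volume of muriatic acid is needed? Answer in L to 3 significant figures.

129 L

Alkalinity to neutralize: (231 − 104) = 127 mg/L as CaCO₃ × 374,000 L = 47,500 g as CaCO₃.
Equivalents of H⁺ required: 47,500 ÷ 50 g/eq = 950 eq = 950 mol HCl.
Mass of HCl: 950 × 36.5 = 34,670 g.
Mass of 24.8% solution: 34,670 / 0.248 = 139,800 g.
Volume: 139,800 g ÷ 1.08 g/mL = 129,500 mL.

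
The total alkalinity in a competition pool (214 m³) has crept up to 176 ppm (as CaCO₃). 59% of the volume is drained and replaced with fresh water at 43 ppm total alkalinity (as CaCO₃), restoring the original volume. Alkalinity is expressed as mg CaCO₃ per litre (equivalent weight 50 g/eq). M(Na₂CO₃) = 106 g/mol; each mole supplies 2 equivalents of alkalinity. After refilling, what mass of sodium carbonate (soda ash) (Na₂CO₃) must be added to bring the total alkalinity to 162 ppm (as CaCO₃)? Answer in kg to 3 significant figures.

Volume: 214 m³ = 214,000 L.
After draining 59% and refilling: 176 × 0.41 + 43 × 0.59 = 97.53 ppm.
Deficit to target: 162 − 97.53 = 64.47 mg/L.
As CaCO₃: 64.47 mg/L × 214,000 L = 13,800 g; ÷ 50 g/eq ÷ 2 = 138 mol Na₂CO₃.
Mass: 138 × 106 = 14,620 g.

14.6 kg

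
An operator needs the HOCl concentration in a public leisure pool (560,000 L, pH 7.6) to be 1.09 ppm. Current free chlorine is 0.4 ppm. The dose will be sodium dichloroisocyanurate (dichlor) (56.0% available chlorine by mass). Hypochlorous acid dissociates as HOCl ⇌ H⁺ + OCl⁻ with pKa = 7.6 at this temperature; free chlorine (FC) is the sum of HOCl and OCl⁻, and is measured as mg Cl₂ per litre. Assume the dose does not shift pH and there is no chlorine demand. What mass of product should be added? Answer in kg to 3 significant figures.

1.78 kg

[OCl⁻]/[HOCl] = 10^(pH − pKa) = 10^(7.6 − 7.6) = 1; fraction as HOCl = 1/(1 + 1) = 0.5.
Free chlorine required for 1.09 ppm HOCl: 1.09 / 0.5 = 2.18 ppm.
FC to add: 2.18 − 0.4 = 1.78 mg/L as Cl₂.
Cl₂ equivalent: 1.78 mg/L × 560,000 L = 996.8 g.
Product at 56.0% available Cl: 996.8 / 0.56 = 1780 g.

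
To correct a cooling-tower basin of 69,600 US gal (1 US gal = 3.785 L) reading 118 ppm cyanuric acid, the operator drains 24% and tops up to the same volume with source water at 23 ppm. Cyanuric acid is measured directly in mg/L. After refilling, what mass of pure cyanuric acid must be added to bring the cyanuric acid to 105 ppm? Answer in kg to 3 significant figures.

2.58 kg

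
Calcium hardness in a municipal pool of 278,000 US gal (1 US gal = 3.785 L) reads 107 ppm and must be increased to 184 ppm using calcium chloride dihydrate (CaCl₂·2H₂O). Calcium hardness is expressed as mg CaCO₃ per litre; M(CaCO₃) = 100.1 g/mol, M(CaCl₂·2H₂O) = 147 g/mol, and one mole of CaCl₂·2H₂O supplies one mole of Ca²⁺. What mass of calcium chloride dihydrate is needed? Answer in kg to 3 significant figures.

Volume: 278,000 US gal × 3.785 L/gal = 1,052,230 L.
Hardness to add: (184 − 107) = 77 mg/L as CaCO₃ × 1,052,230 L = 81,020 g as CaCO₃.
Moles of Ca²⁺ (1 mol Ca²⁺ ≡ 1 mol CaCO₃): 81,020 / 100.1 g/mol = 809.4 mol.
Mass of CaCl₂·2H₂O: 809.4 × 147 = 119,000 g.

119 kg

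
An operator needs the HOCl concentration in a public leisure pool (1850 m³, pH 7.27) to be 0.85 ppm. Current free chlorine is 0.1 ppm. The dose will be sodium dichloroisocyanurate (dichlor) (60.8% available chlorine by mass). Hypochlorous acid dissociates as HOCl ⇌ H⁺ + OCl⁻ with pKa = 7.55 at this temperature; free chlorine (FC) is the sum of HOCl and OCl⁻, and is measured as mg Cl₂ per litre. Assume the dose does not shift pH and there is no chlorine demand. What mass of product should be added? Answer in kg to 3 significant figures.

Volume: 1850 m³ = 1,850,000 L.
[OCl⁻]/[HOCl] = 10^(pH − pKa) = 10^(7.27 − 7.55) = 0.5248; fraction as HOCl = 1/(1 + 0.5248) = 0.6558.
Free chlorine required for 0.85 ppm HOCl: 0.85 / 0.6558 = 1.296 ppm.
FC to add: 1.296 − 0.1 = 1.196 mg/L as Cl₂.
Cl₂ equivalent: 1.196 mg/L × 1,850,000 L = 2213 g.
Product at 60.8% available Cl: 2213 / 0.608 = 3639 g.

3.64 kg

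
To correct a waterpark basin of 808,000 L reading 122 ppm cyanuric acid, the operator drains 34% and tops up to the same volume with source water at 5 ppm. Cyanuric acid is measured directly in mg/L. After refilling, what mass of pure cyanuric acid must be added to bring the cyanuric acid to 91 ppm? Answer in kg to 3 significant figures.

After draining 34% and refilling: 122 × 0.66 + 5 × 0.34 = 82.22 ppm.
Deficit to target: 91 − 82.22 = 8.78 mg/L.
Mass: 8.78 mg/L × 808,000 L = 7094 g cyanuric acid.

7.09 kg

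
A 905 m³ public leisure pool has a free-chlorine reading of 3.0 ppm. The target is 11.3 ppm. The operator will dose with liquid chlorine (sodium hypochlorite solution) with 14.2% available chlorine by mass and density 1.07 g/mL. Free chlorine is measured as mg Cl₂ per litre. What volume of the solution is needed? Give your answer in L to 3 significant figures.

49.4 L

Volume: 905 m³ = 905,000 L.
Chlorine deficit: 11.3 − 3.0 = 8.3 ppm = 8.3 mg/L as Cl₂.
Cl₂ equivalent needed: 8.3 mg/L × 905,000 L = 7,512,000 mg = 7512 g.
Product at 14.2% available chlorine: 7512 / 0.142 = 52,900 g.
Volume at density 1.07 g/mL: 52,900 g ÷ 1.07 g/mL = 49,440 mL.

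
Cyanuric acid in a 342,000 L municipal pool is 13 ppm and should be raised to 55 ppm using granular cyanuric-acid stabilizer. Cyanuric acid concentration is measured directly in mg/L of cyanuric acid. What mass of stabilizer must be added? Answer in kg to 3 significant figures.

14.4 kg

CYA to add: (55 − 13) = 42 mg/L × 342,000 L = 14,360 g cyanuric acid.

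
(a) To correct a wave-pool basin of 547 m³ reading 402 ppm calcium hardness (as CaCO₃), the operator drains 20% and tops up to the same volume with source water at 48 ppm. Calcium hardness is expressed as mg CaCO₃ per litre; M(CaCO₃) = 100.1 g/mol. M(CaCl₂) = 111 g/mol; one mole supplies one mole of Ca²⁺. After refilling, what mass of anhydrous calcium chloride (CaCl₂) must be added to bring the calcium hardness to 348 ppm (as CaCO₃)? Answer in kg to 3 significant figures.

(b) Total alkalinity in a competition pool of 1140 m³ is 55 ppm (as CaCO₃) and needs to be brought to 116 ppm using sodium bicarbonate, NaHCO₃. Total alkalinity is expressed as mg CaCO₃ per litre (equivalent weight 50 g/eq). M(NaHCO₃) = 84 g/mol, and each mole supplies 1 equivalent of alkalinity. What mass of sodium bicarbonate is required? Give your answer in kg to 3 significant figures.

(a) 10.2 kg; (b) 117 kg

(a) Volume: 547 m³ = 547,000 L.
(a) After draining 20% and refilling: 402 × 0.80 + 48 × 0.20 = 331.2 ppm.
(a) Deficit to target: 348 − 331.2 = 16.8 mg/L.
(a) As CaCO₃: 16.8 mg/L × 547,000 L = 9190 g; ÷ 100.1 = 91.8 mol Ca²⁺.
(a) Mass: 91.8 × 111 = 10,190 g.

(b) Volume: 1140 m³ = 1,140,000 L.
(b) Alkalinity to add: (116 − 55) = 61 mg/L as CaCO₃ × 1,140,000 L = 69,540 g as CaCO₃.
(b) Equivalents: 69,540 g ÷ 50 g/eq = 1391 eq.
(b) NaHCO₃ supplies 1 eq per mole → 1391 mol.
(b) Mass: 1391 mol × 84 g/mol = 116,800 g.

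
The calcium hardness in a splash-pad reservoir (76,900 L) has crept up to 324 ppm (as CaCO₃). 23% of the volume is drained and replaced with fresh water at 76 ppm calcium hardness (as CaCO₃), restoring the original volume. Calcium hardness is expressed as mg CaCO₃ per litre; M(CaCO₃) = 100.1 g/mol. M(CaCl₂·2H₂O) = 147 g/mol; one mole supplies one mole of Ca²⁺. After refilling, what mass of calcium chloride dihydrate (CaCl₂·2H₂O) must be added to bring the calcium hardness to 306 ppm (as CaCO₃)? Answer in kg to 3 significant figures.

After draining 23% and refilling: 324 × 0.77 + 76 × 0.23 = 266.96 ppm.
Deficit to target: 306 − 266.96 = 39.04 mg/L.
As CaCO₃: 39.04 mg/L × 76,900 L = 3002 g; ÷ 100.1 = 29.99 mol Ca²⁺.
Mass: 29.99 × 147 = 4409 g.

4.41 kg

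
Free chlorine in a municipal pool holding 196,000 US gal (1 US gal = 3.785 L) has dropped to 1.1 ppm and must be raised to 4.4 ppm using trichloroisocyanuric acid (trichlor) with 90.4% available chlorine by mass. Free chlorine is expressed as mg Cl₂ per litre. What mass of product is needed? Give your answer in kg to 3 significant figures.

Volume: 196,000 US gal × 3.785 L/gal = 741,860 L.
Chlorine deficit: 4.4 − 1.1 = 3.3 ppm = 3.3 mg/L as Cl₂.
Cl₂ equivalent needed: 3.3 mg/L × 741,860 L = 2,448,000 mg = 2448 g.
Product at 90.4% available chlorine: 2448 / 0.904 = 2708 g.

2.71 kg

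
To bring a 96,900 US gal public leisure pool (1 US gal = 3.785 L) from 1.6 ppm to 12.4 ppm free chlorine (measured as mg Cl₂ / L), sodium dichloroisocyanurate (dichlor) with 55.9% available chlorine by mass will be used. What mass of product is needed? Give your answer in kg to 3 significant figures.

Volume: 96,900 US gal × 3.785 L/gal = 366,766 L.
Chlorine deficit: 12.4 − 1.6 = 10.8 ppm = 10.8 mg/L as Cl₂.
Cl₂ equivalent needed: 10.8 mg/L × 366,766 L = 3,961,000 mg = 3961 g.
Product at 55.9% available chlorine: 3961 / 0.559 = 7086 g.

7.09 kg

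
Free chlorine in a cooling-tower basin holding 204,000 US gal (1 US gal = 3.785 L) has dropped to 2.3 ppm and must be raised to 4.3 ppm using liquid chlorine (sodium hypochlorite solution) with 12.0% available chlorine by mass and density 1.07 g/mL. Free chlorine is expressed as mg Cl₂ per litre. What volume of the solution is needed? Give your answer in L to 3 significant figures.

12.0 L

Volume: 204,000 US gal × 3.785 L/gal = 772,140 L.
Chlorine deficit: 4.3 − 2.3 = 2 ppm = 2 mg/L as Cl₂.
Cl₂ equivalent needed: 2 mg/L × 772,140 L = 1,544,000 mg = 1544 g.
Product at 12.0% available chlorine: 1544 / 0.12 = 12,870 g.
Volume at density 1.07 g/mL: 12,870 g ÷ 1.07 g/mL = 12,030 mL.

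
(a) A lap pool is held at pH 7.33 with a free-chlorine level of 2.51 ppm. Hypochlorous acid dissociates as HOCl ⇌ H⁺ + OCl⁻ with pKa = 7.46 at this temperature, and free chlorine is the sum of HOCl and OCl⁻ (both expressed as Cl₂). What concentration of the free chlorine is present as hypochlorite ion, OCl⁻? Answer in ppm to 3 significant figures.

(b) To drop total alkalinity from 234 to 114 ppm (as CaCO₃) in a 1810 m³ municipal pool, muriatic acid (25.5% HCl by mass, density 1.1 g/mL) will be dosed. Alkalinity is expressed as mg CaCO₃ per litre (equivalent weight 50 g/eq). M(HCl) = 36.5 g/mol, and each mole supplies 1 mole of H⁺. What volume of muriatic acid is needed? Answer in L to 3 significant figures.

(a) 1.07 ppm; (b) 565 L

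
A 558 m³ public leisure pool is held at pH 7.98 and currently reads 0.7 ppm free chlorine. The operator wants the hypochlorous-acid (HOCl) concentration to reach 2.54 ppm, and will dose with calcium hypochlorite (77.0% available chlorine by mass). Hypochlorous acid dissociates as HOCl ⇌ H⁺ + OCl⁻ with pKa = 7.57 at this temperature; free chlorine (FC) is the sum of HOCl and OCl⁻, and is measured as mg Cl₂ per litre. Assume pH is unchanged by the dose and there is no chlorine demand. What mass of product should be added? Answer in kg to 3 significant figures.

Volume: 558 m³ = 558,000 L.
[OCl⁻]/[HOCl] = 10^(pH − pKa) = 10^(7.98 − 7.57) = 2.57; fraction as HOCl = 1/(1 + 2.57) = 0.2801.
Free chlorine required for 2.54 ppm HOCl: 2.54 / 0.2801 = 9.069 ppm.
FC to add: 9.069 − 0.7 = 8.369 mg/L as Cl₂.
Cl₂ equivalent: 8.369 mg/L × 558,000 L = 4670 g.
Product at 77.0% available Cl: 4670 / 0.77 = 6065 g.

6.06 kg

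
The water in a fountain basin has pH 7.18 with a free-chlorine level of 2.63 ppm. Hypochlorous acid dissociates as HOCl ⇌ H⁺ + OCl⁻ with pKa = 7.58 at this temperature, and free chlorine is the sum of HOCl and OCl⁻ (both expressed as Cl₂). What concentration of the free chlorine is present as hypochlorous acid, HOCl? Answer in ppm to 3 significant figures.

1.88 ppm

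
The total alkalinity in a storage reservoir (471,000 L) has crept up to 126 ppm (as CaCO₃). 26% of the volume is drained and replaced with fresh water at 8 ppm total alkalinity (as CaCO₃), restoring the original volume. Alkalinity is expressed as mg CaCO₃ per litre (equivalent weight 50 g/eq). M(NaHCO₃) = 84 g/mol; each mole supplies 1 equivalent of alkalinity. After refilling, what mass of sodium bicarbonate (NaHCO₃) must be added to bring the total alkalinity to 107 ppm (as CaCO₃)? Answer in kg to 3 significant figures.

9.24 kg

After draining 26% and refilling: 126 × 0.74 + 8 × 0.26 = 95.32 ppm.
Deficit to target: 107 − 95.32 = 11.68 mg/L.
As CaCO₃: 11.68 mg/L × 471,000 L = 5501 g; ÷ 50 g/eq ÷ 1 = 110 mol NaHCO₃.
Mass: 110 × 84 = 9242 g.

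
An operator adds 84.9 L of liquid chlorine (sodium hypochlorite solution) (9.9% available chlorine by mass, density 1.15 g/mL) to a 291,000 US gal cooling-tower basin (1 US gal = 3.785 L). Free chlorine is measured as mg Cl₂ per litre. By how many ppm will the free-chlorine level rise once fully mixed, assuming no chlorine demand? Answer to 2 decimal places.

Volume: 291,000 US gal × 3.785 L/gal = 1,101,435 L.
Mass of solution: 84.9 L × 1000 mL/L × 1.15 g/mL = 97,630 g.
Available chlorine delivered: 97,630 g × 0.099 = 9666 g as Cl₂.
Concentration rise: 9666 g / 1,101,435 L = 8.776 mg/L = 8.78 ppm.

8.78 ppm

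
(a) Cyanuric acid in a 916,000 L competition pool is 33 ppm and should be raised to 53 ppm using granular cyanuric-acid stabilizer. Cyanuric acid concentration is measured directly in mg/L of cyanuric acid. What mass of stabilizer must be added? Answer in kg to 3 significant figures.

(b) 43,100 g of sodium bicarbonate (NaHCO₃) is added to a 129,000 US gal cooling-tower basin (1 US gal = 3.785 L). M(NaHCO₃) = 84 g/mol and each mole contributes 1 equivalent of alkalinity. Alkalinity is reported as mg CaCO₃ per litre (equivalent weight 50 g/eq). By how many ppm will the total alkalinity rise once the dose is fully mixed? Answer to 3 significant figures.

(a) 18.3 kg; (b) 52.5 ppm

(a) CYA to add: (53 − 33) = 20 mg/L × 916,000 L = 18,320 g cyanuric acid.

(b) Volume: 129,000 US gal × 3.785 L/gal = 488,265 L.
(b) Moles of NaHCO₃: 43,100 g ÷ 84 g/mol = 513.1 mol → 513.1 eq of alkalinity.
(b) As CaCO₃: 513.1 eq × 50 g/eq = 25,650 g.
(b) Rise: 25,650 g / 488,265 L × 1000 = 52.54 mg/L.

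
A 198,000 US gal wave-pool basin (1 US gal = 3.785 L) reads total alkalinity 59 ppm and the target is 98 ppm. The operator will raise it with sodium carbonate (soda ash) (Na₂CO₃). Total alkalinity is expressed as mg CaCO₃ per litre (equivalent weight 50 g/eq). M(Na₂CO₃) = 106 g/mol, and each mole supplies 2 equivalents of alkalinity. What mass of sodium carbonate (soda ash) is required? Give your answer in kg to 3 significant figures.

31.0 kg

Volume: 198,000 US gal × 3.785 L/gal = 749,430 L.
Alkalinity to add: (98 − 59) = 39 mg/L as CaCO₃ × 749,430 L = 29,230 g as CaCO₃.
Equivalents: 29,230 g ÷ 50 g/eq = 584.6 eq.
Each mole of Na₂CO₃ supplies 2 eq, so 584.6 / 2 = 292.3 mol.
Mass: 292.3 mol × 106 g/mol = 30,980 g.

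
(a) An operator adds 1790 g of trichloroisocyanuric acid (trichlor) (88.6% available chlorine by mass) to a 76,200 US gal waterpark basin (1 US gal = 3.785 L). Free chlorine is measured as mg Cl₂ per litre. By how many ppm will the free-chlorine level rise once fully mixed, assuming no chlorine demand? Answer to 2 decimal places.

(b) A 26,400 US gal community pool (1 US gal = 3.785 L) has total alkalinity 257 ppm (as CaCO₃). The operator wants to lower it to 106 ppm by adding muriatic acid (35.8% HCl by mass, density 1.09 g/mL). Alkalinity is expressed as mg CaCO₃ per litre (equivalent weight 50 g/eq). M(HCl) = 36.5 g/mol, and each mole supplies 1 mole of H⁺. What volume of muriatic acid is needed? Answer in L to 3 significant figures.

(a) 5.50 ppm; (b) 28.2 L

(a) Volume: 76,200 US gal × 3.785 L/gal = 288,417 L.
(a) Available chlorine delivered: 1790 g × 0.886 = 1586 g as Cl₂.
(a) Concentration rise: 1586 g / 288,417 L = 5.499 mg/L = 5.50 ppm.

(b) Volume: 26,400 US gal × 3.785 L/gal = 99,924 L.
(b) Alkalinity to neutralize: (257 − 106) = 151 mg/L as CaCO₃ × 99,924 L = 15,090 g as CaCO₃.
(b) Equivalents of H⁺ required: 15,090 ÷ 50 g/eq = 301.8 eq = 301.8 mol HCl.
(b) Mass of HCl: 301.8 × 36.5 = 11,010 g.
(b) Mass of 35.8% solution: 11,010 / 0.358 = 30,770 g.
(b) Volume: 30,770 g ÷ 1.09 g/mL = 28,230 mL.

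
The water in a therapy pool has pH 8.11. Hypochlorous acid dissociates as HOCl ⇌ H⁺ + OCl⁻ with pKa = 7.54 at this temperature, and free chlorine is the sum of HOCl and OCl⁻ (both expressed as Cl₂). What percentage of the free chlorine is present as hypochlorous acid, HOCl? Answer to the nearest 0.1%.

21.2%

[OCl⁻]/[HOCl] = 10^(pH − pKa) = 10^(8.11 − 7.54) = 10^0.57 = 3.715.
Fraction as HOCl = 1 / (1 + 3.715) = 0.2121.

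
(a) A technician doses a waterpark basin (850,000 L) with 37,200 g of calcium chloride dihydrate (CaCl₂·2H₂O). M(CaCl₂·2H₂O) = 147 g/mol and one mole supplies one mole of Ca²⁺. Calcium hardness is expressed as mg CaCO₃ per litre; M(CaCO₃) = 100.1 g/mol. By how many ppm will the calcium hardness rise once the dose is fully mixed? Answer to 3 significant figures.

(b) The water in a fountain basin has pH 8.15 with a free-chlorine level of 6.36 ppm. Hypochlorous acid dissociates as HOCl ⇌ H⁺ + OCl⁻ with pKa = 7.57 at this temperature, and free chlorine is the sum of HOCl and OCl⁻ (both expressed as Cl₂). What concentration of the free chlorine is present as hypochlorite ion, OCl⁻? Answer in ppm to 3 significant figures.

(a) 29.8 ppm; (b) 5.04 ppm

(a) Moles of Ca²⁺: 37,200 g ÷ 147 g/mol = 253.1 mol.
(a) As CaCO₃: 253.1 mol × 100.1 g/mol = 25,330 g.
(a) Rise: 25,330 g / 850,000 L × 1000 = 29.8 mg/L.

(b) [OCl⁻]/[HOCl] = 10^(pH − pKa) = 10^(8.15 − 7.57) = 10^0.58 = 3.802.
(b) Fraction as HOCl = 1 / (1 + 3.802) = 0.2083.
(b) OCl⁻ = (1 − 0.2083) × 6.36 ppm = 5.036 ppm.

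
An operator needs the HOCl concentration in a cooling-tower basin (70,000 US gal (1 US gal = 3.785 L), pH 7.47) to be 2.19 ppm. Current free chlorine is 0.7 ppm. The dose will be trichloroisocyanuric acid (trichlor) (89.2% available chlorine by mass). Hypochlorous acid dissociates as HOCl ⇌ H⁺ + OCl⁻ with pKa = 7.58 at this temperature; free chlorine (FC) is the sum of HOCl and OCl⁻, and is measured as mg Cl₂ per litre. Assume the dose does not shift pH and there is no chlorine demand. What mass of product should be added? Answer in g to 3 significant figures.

948 g

Volume: 70,000 US gal × 3.785 L/gal = 264,950 L.
[OCl⁻]/[HOCl] = 10^(pH − pKa) = 10^(7.47 − 7.58) = 0.7762; fraction as HOCl = 1/(1 + 0.7762) = 0.563.
Free chlorine required for 2.19 ppm HOCl: 2.19 / 0.563 = 3.89 ppm.
FC to add: 3.89 − 0.7 = 3.19 mg/L as Cl₂.
Cl₂ equivalent: 3.19 mg/L × 264,950 L = 845.2 g.
Product at 89.2% available Cl: 845.2 / 0.892 = 947.5 g.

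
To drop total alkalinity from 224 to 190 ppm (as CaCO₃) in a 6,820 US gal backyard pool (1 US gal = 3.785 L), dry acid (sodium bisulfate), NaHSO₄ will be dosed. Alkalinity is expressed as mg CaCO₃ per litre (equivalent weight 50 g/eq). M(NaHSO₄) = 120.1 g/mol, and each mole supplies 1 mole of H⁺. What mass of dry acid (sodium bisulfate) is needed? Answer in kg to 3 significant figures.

Volume: 6,820 US gal × 3.785 L/gal = 25,814 L.
Alkalinity to neutralize: (224 − 190) = 34 mg/L as CaCO₃ × 25,814 L = 877.7 g as CaCO₃.
Equivalents of H⁺ required: 877.7 ÷ 50 g/eq = 17.55 eq = 17.55 mol NaHSO₄.
Mass of NaHSO₄: 17.55 × 120.1 = 2108 g.

2.11 kg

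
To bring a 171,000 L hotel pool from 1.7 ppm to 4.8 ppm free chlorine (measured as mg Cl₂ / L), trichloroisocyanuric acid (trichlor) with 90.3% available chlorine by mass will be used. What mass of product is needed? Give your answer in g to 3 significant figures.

587 g

Chlorine deficit: 4.8 − 1.7 = 3.1 ppm = 3.1 mg/L as Cl₂.
Cl₂ equivalent needed: 3.1 mg/L × 171,000 L = 530,100 mg = 530.1 g.
Product at 90.3% available chlorine: 530.1 / 0.903 = 587 g.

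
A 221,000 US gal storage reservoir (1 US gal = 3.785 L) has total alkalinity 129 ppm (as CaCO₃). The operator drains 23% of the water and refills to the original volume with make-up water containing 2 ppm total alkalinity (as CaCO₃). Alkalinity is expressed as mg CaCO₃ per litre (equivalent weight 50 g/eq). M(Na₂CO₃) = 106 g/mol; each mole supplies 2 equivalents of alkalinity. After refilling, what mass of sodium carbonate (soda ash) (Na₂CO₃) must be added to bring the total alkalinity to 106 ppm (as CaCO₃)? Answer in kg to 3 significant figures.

Volume: 221,000 US gal × 3.785 L/gal = 836,485 L.
After draining 23% and refilling: 129 × 0.77 + 2 × 0.23 = 99.79 ppm.
Deficit to target: 106 − 99.79 = 6.21 mg/L.
As CaCO₃: 6.21 mg/L × 836,485 L = 5195 g; ÷ 50 g/eq ÷ 2 = 51.95 mol Na₂CO₃.
Mass: 51.95 × 106 = 5506 g.

5.51 kg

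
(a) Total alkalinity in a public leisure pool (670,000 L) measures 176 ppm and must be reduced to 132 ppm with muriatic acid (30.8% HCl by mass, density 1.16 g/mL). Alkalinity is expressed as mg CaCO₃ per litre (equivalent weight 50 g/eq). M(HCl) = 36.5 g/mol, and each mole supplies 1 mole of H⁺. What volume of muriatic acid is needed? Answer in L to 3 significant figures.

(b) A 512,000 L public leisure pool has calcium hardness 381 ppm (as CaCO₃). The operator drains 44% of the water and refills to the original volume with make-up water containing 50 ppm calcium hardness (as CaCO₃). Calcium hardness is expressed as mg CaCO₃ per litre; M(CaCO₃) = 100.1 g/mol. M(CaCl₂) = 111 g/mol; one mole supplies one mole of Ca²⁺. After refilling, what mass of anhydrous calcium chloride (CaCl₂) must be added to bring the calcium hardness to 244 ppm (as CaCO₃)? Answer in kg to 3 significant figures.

(a) 60.2 L; (b) 4.91 kg

(a) Alkalinity to neutralize: (176 − 132) = 44 mg/L as CaCO₃ × 670,000 L = 29,480 g as CaCO₃.
(a) Equivalents of H⁺ required: 29,480 ÷ 50 g/eq = 589.6 eq = 589.6 mol HCl.
(a) Mass of HCl: 589.6 × 36.5 = 21,520 g.
(a) Mass of 30.8% solution: 21,520 / 0.308 = 69,870 g.
(a) Volume: 69,870 g ÷ 1.16 g/mL = 60,230 mL.

(b) After draining 44% and refilling: 381 × 0.56 + 50 × 0.44 = 235.36 ppm.
(b) Deficit to target: 244 − 235.36 = 8.64 mg/L.
(b) As CaCO₃: 8.64 mg/L × 512,000 L = 4424 g; ÷ 100.1 = 44.19 mol Ca²⁺.
(b) Mass: 44.19 × 111 = 4905 g.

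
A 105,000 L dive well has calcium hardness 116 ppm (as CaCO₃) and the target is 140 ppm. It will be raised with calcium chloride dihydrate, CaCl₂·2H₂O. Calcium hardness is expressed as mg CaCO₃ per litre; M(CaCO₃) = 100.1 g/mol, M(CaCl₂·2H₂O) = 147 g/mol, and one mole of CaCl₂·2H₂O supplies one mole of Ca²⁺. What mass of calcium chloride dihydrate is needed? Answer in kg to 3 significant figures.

3.70 kg

Hardness to add: (140 − 116) = 24 mg/L as CaCO₃ × 105,000 L = 2520 g as CaCO₃.
Moles of Ca²⁺ (1 mol Ca²⁺ ≡ 1 mol CaCO₃): 2520 / 100.1 g/mol = 25.17 mol.
Mass of CaCl₂·2H₂O: 25.17 × 147 = 3701 g.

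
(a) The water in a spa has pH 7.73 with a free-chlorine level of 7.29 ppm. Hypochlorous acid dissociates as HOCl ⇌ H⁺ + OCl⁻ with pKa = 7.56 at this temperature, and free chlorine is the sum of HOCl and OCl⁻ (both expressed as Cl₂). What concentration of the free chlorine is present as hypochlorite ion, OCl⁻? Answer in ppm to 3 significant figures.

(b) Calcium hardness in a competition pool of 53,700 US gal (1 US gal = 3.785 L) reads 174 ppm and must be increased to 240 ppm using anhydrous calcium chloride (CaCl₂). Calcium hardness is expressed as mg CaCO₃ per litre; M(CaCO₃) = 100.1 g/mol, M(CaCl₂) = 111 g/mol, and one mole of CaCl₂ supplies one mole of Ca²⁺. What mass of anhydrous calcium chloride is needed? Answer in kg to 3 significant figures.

(a) 4.35 ppm; (b) 14.9 kg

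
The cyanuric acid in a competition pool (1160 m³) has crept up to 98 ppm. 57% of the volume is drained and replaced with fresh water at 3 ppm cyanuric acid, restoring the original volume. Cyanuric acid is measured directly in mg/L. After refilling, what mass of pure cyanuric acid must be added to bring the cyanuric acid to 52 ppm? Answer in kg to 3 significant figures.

9.45 kg

Volume: 1160 m³ = 1,160,000 L.
After draining 57% and refilling: 98 × 0.43 + 3 × 0.57 = 43.85 ppm.
Deficit to target: 52 − 43.85 = 8.15 mg/L.
Mass: 8.15 mg/L × 1,160,000 L = 9454 g cyanuric acid.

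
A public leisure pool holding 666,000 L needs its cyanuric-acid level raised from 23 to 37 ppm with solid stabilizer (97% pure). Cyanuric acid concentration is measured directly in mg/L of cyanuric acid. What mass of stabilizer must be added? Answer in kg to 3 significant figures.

9.61 kg

CYA to add: (37 − 23) = 14 mg/L × 666,000 L = 9324 g cyanuric acid.
At 97% purity: 9324 / 0.97 = 9612 g product.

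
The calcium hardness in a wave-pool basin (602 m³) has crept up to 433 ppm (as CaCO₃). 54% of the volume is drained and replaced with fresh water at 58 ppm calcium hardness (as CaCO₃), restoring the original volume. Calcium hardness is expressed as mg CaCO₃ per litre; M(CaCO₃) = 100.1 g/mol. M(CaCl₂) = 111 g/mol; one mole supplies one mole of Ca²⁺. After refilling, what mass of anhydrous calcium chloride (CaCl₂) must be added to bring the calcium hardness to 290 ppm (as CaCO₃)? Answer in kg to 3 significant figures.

Volume: 602 m³ = 602,000 L.
After draining 54% and refilling: 433 × 0.46 + 58 × 0.54 = 230.5 ppm.
Deficit to target: 290 − 230.5 = 59.5 mg/L.
As CaCO₃: 59.5 mg/L × 602,000 L = 35,820 g; ÷ 100.1 = 357.8 mol Ca²⁺.
Mass: 357.8 × 111 = 39,720 g.

39.7 kg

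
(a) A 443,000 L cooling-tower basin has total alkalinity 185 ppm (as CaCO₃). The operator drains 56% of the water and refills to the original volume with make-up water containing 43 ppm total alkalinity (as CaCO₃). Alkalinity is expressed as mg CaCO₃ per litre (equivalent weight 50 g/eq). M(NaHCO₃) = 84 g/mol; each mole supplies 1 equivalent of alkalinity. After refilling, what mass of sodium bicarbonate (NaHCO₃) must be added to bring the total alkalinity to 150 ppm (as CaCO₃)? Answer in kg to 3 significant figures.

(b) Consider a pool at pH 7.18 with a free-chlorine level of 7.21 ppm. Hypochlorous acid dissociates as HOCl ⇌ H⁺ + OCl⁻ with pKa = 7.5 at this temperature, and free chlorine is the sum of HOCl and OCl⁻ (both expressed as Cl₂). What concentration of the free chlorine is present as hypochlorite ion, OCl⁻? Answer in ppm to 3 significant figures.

(a) After draining 56% and refilling: 185 × 0.44 + 43 × 0.56 = 105.48 ppm.
(a) Deficit to target: 150 − 105.48 = 44.52 mg/L.
(a) As CaCO₃: 44.52 mg/L × 443,000 L = 19,720 g; ÷ 50 g/eq ÷ 1 = 394.4 mol NaHCO₃.
(a) Mass: 394.4 × 84 = 33,130 g.

(b) [OCl⁻]/[HOCl] = 10^(pH − pKa) = 10^(7.18 − 7.5) = 10^-0.32 = 0.4786.
(b) Fraction as HOCl = 1 / (1 + 0.4786) = 0.6763.
(b) OCl⁻ = (1 − 0.6763) × 7.21 ppm = 2.334 ppm.

(a) 33.1 kg; (b) 2.33 ppm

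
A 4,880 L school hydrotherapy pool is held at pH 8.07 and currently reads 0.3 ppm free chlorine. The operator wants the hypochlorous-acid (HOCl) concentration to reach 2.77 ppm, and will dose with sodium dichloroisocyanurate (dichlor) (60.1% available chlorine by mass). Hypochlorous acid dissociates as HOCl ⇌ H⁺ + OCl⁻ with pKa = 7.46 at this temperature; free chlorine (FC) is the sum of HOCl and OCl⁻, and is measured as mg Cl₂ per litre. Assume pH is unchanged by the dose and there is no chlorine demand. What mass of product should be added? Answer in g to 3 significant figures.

112 g

[OCl⁻]/[HOCl] = 10^(pH − pKa) = 10^(8.07 − 7.46) = 4.074; fraction as HOCl = 1/(1 + 4.074) = 0.1971.
Free chlorine required for 2.77 ppm HOCl: 2.77 / 0.1971 = 14.05 ppm.
FC to add: 14.05 − 0.3 = 13.75 mg/L as Cl₂.
Cl₂ equivalent: 13.75 mg/L × 4,880 L = 67.12 g.
Product at 60.1% available Cl: 67.12 / 0.601 = 111.7 g.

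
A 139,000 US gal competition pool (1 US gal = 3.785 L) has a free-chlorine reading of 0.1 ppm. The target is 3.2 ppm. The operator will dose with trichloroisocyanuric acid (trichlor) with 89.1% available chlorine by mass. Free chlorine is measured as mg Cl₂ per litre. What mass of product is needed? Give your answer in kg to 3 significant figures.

Volume: 139,000 US gal × 3.785 L/gal = 526,115 L.
Chlorine deficit: 3.2 − 0.1 = 3.1 ppm = 3.1 mg/L as Cl₂.
Cl₂ equivalent needed: 3.1 mg/L × 526,115 L = 1,631,000 mg = 1631 g.
Product at 89.1% available chlorine: 1631 / 0.891 = 1830 g.

1.83 kg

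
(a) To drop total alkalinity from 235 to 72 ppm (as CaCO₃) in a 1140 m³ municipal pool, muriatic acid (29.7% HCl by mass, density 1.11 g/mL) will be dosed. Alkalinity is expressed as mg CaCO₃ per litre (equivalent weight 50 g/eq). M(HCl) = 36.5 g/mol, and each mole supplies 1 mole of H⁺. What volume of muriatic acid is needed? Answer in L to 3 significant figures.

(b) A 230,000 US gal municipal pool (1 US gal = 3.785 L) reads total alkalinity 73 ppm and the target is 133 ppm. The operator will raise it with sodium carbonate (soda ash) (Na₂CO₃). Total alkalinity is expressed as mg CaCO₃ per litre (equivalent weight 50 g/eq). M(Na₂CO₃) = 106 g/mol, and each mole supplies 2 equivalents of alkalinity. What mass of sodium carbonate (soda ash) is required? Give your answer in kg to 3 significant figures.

(a) Volume: 1140 m³ = 1,140,000 L.
(a) Alkalinity to neutralize: (235 − 72) = 163 mg/L as CaCO₃ × 1,140,000 L = 185,800 g as CaCO₃.
(a) Equivalents of H⁺ required: 185,800 ÷ 50 g/eq = 3716 eq = 3716 mol HCl.
(a) Mass of HCl: 3716 × 36.5 = 135,600 g.
(a) Mass of 29.7% solution: 135,600 / 0.297 = 456,700 g.
(a) Volume: 456,700 g ÷ 1.11 g/mL = 411,500 mL.

(b) Volume: 230,000 US gal × 3.785 L/gal = 870,550 L.
(b) Alkalinity to add: (133 − 73) = 60 mg/L as CaCO₃ × 870,550 L = 52,230 g as CaCO₃.
(b) Equivalents: 52,230 g ÷ 50 g/eq = 1045 eq.
(b) Each mole of Na₂CO₃ supplies 2 eq, so 1045 / 2 = 522.3 mol.
(b) Mass: 522.3 mol × 106 g/mol = 55,370 g.

(a) 411 L; (b) 55.4 kg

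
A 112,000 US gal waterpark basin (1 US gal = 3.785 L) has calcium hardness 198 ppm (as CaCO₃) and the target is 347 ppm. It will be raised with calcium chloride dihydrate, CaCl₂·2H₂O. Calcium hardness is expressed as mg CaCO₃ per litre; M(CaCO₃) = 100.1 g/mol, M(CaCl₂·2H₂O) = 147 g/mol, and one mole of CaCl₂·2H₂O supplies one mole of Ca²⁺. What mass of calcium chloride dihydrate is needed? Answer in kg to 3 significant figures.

92.8 kg

Volume: 112,000 US gal × 3.785 L/gal = 423,920 L.
Hardness to add: (347 − 198) = 149 mg/L as CaCO₃ × 423,920 L = 63,160 g as CaCO₃.
Moles of Ca²⁺ (1 mol Ca²⁺ ≡ 1 mol CaCO₃): 63,160 / 100.1 g/mol = 631 mol.
Mass of CaCl₂·2H₂O: 631 × 147 = 92,760 g.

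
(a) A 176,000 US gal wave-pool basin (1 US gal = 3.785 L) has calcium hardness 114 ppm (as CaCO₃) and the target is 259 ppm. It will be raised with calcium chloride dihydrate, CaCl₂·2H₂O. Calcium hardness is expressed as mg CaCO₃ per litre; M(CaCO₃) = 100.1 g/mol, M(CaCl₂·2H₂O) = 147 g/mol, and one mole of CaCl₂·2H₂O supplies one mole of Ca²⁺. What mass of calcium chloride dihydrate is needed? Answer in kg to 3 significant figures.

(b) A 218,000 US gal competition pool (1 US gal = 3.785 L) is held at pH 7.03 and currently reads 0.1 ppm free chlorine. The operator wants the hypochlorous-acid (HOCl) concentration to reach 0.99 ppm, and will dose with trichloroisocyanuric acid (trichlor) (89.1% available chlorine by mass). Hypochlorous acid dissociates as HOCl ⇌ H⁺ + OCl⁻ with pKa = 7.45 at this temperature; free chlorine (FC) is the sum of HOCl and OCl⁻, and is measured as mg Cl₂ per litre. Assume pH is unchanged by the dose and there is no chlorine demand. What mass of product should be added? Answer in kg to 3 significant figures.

(a) Volume: 176,000 US gal × 3.785 L/gal = 666,160 L.
(a) Hardness to add: (259 − 114) = 145 mg/L as CaCO₃ × 666,160 L = 96,590 g as CaCO₃.
(a) Moles of Ca²⁺ (1 mol Ca²⁺ ≡ 1 mol CaCO₃): 96,590 / 100.1 g/mol = 965 mol.
(a) Mass of CaCl₂·2H₂O: 965 × 147 = 141,900 g.

(b) Volume: 218,000 US gal × 3.785 L/gal = 825,130 L.
(b) [OCl⁻]/[HOCl] = 10^(pH − pKa) = 10^(7.03 − 7.45) = 0.3802; fraction as HOCl = 1/(1 + 0.3802) = 0.7245.
(b) Free chlorine required for 0.99 ppm HOCl: 0.99 / 0.7245 = 1.366 ppm.
(b) FC to add: 1.366 − 0.1 = 1.266 mg/L as Cl₂.
(b) Cl₂ equivalent: 1.266 mg/L × 825,130 L = 1045 g.
(b) Product at 89.1% available Cl: 1045 / 0.891 = 1173 g.

(a) 142 kg; (b) 1.17 kg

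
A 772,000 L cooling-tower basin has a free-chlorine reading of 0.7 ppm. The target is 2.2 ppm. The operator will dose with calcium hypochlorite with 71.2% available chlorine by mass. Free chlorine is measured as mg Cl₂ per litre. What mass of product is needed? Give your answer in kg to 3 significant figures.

1.63 kg

Chlorine deficit: 2.2 − 0.7 = 1.5 ppm = 1.5 mg/L as Cl₂.
Cl₂ equivalent needed: 1.5 mg/L × 772,000 L = 1,158,000 mg = 1158 g.
Product at 71.2% available chlorine: 1158 / 0.712 = 1626 g.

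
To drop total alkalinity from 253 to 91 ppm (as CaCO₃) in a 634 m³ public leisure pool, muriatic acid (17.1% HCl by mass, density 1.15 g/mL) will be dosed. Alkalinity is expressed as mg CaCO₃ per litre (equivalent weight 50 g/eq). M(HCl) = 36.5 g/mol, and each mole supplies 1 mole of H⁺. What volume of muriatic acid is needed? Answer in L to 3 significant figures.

381 L

Volume: 634 m³ = 634,000 L.
Alkalinity to neutralize: (253 − 91) = 162 mg/L as CaCO₃ × 634,000 L = 102,700 g as CaCO₃.
Equivalents of H⁺ required: 102,700 ÷ 50 g/eq = 2054 eq = 2054 mol HCl.
Mass of HCl: 2054 × 36.5 = 74,980 g.
Mass of 17.1% solution: 74,980 / 0.171 = 438,500 g.
Volume: 438,500 g ÷ 1.15 g/mL = 381,300 mL.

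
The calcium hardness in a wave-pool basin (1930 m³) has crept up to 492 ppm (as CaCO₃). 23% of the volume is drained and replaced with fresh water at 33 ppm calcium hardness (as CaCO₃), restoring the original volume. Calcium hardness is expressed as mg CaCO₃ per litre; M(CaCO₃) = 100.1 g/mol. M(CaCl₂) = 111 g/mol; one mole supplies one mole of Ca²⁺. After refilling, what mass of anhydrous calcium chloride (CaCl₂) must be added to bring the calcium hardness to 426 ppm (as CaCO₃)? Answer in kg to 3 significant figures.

84.7 kg

Volume: 1930 m³ = 1,930,000 L.
After draining 23% and refilling: 492 × 0.77 + 33 × 0.23 = 386.43 ppm.
Deficit to target: 426 − 386.43 = 39.57 mg/L.
As CaCO₃: 39.57 mg/L × 1,930,000 L = 76,370 g; ÷ 100.1 = 762.9 mol Ca²⁺.
Mass: 762.9 × 111 = 84,690 g.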